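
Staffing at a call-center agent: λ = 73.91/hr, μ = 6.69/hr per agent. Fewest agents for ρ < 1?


Stability requires cμ > λ ⇔ c > λ/μ.
λ/μ = 73.91/6.69 = 11.0478
Minimum integer c = ⌊11.0478⌋ + 1 = 12
Check: 12·6.69 = 80.28 > 73.91, while 11·6.69 = 73.59 ≤ 73.91

Final: 12 servers


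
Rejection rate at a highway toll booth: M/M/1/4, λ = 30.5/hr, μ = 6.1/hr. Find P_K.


ρ = λ/μ = 30.5/6.1 = 5.0000
P_K = (1−ρ)ρ^K/(1−ρ^(K+1)) = (-4.0000·625.000000)/(1 − 3125.000000)
= -2500.000000/-3124.000000 = 0.800256

Final: 0.800256


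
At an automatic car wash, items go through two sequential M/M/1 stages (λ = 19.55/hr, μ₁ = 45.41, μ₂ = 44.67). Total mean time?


Each node sees arrival rate λ = 19.55/hr (tandem ⇒ throughput preserved).
W₁ = 1/(μ₁−λ) = 1/(45.41−19.55) = 0.03867 hr
W₂ = 1/(μ₂−λ) = 1/(44.67−19.55) = 0.03981 hr
W_total = W₁ + W₂ = 0.03867 + 0.03981 = 0.07848 hr

Final: 0.07848 hr


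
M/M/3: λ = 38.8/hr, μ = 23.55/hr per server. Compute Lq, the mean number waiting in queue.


a = λ/μ = 1.6476; ρ = a/3 = 0.5492
P₀ = 0.176736
Lq = P₀·a^c·ρ / (c!·(1−ρ)²) = 0.176736·4.47221·0.5492/(6·0.20323)
= 0.35598

Final: 0.35598


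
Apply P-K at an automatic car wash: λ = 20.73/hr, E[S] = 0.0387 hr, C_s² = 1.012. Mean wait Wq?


ρ = λ·E[S] = 20.73·0.0387 = 0.8023
E[S²] = E[S]²(1+C_s²) = 0.0387²·(1+1.012) = 0.003013
Wq = λ·E[S²]/(2(1−ρ)) = 20.73·0.003013/(2·0.1977) = 0.15794 hr

Final: 0.15794 hr


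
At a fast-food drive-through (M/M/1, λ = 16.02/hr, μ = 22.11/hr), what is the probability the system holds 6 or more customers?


ρ = 16.02/22.11 = 0.7246
P(N ≥ n) = ρ^n = 0.7246^6 = 0.144691

Final: 0.144691


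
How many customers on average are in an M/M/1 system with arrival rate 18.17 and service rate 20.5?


ρ = λ/μ = 18.17/20.5 = 0.8863
L = ρ/(1−ρ) = 0.8863/(1 − 0.8863) = 0.8863/0.1137 = 7.7983

Final: 7.7983


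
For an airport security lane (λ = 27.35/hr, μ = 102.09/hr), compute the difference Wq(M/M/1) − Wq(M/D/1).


ρ = 27.35/102.09 = 0.2679
Wq(M/M/1) = ρ/(μ−λ) = 0.2679/74.74 = 0.003584 hr
Wq(M/D/1) = ρ/(2(μ−λ)) = 0.001792 hr
Savings = 0.003584 − 0.001792 = 0.001792 hr

Final: 0.001792 hr


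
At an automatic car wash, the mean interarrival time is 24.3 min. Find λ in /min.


λ = 1/(interarrival time) in consistent units.
1 minute = 1 min, so λ = 1/24.3 = 0.04115 per minute

Final: 0.04115 /min


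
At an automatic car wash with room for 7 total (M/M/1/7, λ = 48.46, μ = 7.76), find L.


ρ = 48.46/7.76 = 6.2448
L = ρ[1 − (K+1)ρ^K + Kρ^(K+1)] / [(1−ρ)(1−ρ^(K+1))]
Numerator: 6.2448·(1 − 8·370383.660757 + 7·2312988.685601) = 82605893.400432
Denominator: (-5.2448)·(-2312987.685601) = 12131262.732467
L = 82605893.400432/12131262.732467 = 6.8093

Final: 6.8093


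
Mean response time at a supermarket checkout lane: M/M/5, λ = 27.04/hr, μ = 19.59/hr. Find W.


a = 1.3803; ρ = 0.2761; P₀ = 0.251249
Lq = P₀·a^c·ρ/(c!(1−ρ)²) = 0.005526
Wq = Lq/λ = 0.005526/27.04 = 0.0002043 hr
W = Wq + 1/μ = 0.0002043 + 0.05105 = 0.05125 hr

Final: 0.05125 hr


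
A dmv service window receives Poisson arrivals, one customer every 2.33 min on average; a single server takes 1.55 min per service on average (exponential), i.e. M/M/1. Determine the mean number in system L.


λ = 60/2.33 = 25.7511 /hr
μ = 60/1.55 = 38.7097 /hr
ρ = λ/μ = 25.7511/38.7097 = 0.6652
L = ρ/(1−ρ) = 0.6652/0.3348 = 1.9872

Final: 1.9872


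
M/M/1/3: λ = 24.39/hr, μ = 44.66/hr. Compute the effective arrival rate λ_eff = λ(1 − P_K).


ρ = 0.5461; P_K = (1−ρ)ρ^3/(1−ρ^4) = 0.081147
λ_eff = λ(1 − P_K) = 24.39·(1 − 0.081147) = 24.39·0.918853 = 22.4108 /hr

Final: 22.4108 /hr


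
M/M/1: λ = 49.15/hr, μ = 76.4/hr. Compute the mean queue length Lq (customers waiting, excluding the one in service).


ρ = 49.15/76.4 = 0.6433
Lq = ρ²/(1−ρ) = 0.4139/0.3567 = 1.1603

Final: 1.1603


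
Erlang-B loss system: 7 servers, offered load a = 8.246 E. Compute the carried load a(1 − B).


B(7,8.246) = 0.321868 (Erlang-B)
Carried load = a(1 − B) = 8.246·(1 − 0.321868) = 8.246·0.678132 = 5.5919 E

Final: 5.5919 Erlangs


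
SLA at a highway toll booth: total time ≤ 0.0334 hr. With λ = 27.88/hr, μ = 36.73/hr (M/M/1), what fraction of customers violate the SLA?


W ~ Exponential(μ−λ) for M/M/1.
μ − λ = 36.73 − 27.88 = 8.8500
P(W > t) = e^{−(μ−λ)t} = e^{−0.2956} = 0.744092

Final: 0.744092


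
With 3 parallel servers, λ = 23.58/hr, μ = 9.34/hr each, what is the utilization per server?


ρ = λ/(cμ) = 23.58/(3·9.34) = 23.58/28.02 = 0.8415

Final: 0.8415


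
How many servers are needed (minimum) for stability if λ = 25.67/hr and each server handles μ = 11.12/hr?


Stability requires cμ > λ ⇔ c > λ/μ.
λ/μ = 25.67/11.12 = 2.3085
Minimum integer c = ⌊2.3085⌋ + 1 = 3
Check: 3·11.12 = 33.36 > 25.67, while 2·11.12 = 22.24 ≤ 25.67

Final: 3 servers


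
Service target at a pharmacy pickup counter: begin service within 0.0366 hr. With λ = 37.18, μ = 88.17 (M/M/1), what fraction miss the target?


ρ = 37.18/88.17 = 0.4217
P(Wq > t) = ρ·e^{−(μ−λ)t} = 0.4217·e^{−1.8662}
= 0.4217·0.154705 = 0.065237

Final: 0.065237


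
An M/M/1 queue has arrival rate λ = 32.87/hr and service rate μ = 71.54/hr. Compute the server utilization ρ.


ρ = λ/μ = 32.87/71.54 = 0.4595

Final: 0.4595


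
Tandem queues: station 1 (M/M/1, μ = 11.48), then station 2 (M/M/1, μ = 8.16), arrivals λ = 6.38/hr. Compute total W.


Each node sees arrival rate λ = 6.38/hr (tandem ⇒ throughput preserved).
W₁ = 1/(μ₁−λ) = 1/(11.48−6.38) = 0.19608 hr
W₂ = 1/(μ₂−λ) = 1/(8.16−6.38) = 0.56180 hr
W_total = W₁ + W₂ = 0.19608 + 0.56180 = 0.75788 hr

Final: 0.75788 hr


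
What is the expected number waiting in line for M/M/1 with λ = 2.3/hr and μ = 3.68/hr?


ρ = 2.3/3.68 = 0.6250
Lq = ρ²/(1−ρ) = 0.3906/0.3750 = 1.0417

Final: 1.0417


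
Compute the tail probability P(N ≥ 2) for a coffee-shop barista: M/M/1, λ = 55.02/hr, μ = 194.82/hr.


ρ = 55.02/194.82 = 0.2824
P(N ≥ n) = ρ^n = 0.2824^2 = 0.079758

Final: 0.079758


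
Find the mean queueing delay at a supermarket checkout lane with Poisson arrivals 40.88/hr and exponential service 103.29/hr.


ρ = 40.88/103.29 = 0.3958
Wq = ρ/(μ−λ) = 0.3958/(103.29 − 40.88) = 0.3958/62.41 = 0.006342 hr

Final: 0.006342 hr


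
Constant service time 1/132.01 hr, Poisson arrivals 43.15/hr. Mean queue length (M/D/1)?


ρ = 43.15/132.01 = 0.3269
M/D/1: Lq = ρ²/(2(1−ρ)) = 0.1068/(2·0.6731) = 0.07936

Final: 0.07936


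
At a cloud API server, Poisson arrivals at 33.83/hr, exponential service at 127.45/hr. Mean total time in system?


W = 1/(μ−λ) = 1/(127.45 − 33.83) = 1/93.62 = 0.01068 hr

Final: 0.01068 hr


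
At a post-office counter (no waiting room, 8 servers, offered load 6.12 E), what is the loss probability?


B(c,a) = (a^c/c!) / Σ_{k=0}^{c} a^k/k!
a^8/8! = 48.807982
Σ terms (k=0..8): 1.00000 + 6.12000 + 18.72720 + 38.20349 + 58.45134 + 71.54444 + 72.97532 + 63.80128 + 48.80798 = 379.631052
B = 48.807982/379.631052 = 0.128567

Final: 0.128567


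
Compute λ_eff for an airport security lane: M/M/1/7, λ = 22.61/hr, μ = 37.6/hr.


ρ = 0.6013; P_K = (1−ρ)ρ^7/(1−ρ^8) = 0.011532
λ_eff = λ(1 − P_K) = 22.61·(1 − 0.011532) = 22.61·0.988468 = 22.3493 /hr

Final: 22.3493 /hr


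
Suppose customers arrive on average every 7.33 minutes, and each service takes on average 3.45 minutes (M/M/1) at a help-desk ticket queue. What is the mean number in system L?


λ = 60/7.33 = 8.1855 /hr
μ = 60/3.45 = 17.3913 /hr
ρ = λ/μ = 8.1855/17.3913 = 0.4707
L = ρ/(1−ρ) = 0.4707/0.5293 = 0.8892

Final: 0.8892


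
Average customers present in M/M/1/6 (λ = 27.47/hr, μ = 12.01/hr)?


ρ = 27.47/12.01 = 2.2873
L = ρ[1 − (K+1)ρ^K + Kρ^(K+1)] / [(1−ρ)(1−ρ^(K+1))]
Numerator: 2.2873·(1 − 7·143.183809 + 6·327.498688) = 2204.245548
Denominator: (-1.2873)·(-326.498688) = 420.288902
L = 2204.245548/420.288902 = 5.2446

Final: 5.2446


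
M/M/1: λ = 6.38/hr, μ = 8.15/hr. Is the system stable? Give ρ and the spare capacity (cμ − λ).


Total capacity cμ = 1·8.15 = 8.15/hr
ρ = λ/(cμ) = 6.38/8.15 = 0.7828
Stable ⇔ ρ < 1: YES
Spare capacity = cμ − λ = 8.15 − 6.38 = 1.77/hr

Final: ρ = 0.7828; stable; margin = 1.77/hr


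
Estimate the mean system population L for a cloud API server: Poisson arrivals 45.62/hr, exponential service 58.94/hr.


ρ = λ/μ = 45.62/58.94 = 0.7740
L = ρ/(1−ρ) = 0.7740/(1 − 0.7740) = 0.7740/0.2260 = 3.4249

Final: 3.4249


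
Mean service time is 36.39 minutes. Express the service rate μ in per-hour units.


μ = 1/(service time) in consistent units.
1 hour = 60 min, so μ = 60/36.39 = 1.6488 per hour

Final: 1.6488 /hr


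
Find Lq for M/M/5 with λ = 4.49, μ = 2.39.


a = λ/μ = 1.8787; ρ = a/5 = 0.3757
P₀ = 0.151980
Lq = P₀·a^c·ρ / (c!·(1−ρ)²) = 0.151980·23.40142·0.3757/(120·0.38971)
= 0.02857

Final: 0.02857


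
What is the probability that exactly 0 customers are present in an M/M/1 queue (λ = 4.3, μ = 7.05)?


ρ = 4.3/7.05 = 0.6099
P_n = (1−ρ)·ρ^n = (1 − 0.6099)·0.6099^0 = 0.3901·1.000000 = 0.390071

Final: 0.390071


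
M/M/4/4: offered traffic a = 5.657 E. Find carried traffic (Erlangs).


B(4,5.657) = 0.446812 (Erlang-B)
Carried load = a(1 − B) = 5.657·(1 − 0.446812) = 5.657·0.553188 = 3.1294 E

Final: 3.1294 Erlangs


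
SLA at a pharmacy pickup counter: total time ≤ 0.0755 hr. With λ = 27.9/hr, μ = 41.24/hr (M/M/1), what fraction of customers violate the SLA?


W ~ Exponential(μ−λ) for M/M/1.
μ − λ = 41.24 − 27.9 = 13.3400
P(W > t) = e^{−(μ−λ)t} = e^{−1.0072} = 0.365251

Final: 0.365251


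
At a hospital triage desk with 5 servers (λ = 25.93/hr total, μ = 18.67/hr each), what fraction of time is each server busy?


ρ = λ/(cμ) = 25.93/(5·18.67) = 25.93/93.35 = 0.2778

Final: 0.2778


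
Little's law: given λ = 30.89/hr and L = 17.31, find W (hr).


W = L/λ = 17.31/30.89 = 0.5604 hr

Final: 0.5604 hr


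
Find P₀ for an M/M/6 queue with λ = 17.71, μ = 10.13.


a = λ/μ = 17.71/10.13 = 1.7483; ρ = a/c = 0.2914
Σ_{k=0}^{5} a^k/k! (terms k=0..5) = 1.00000 + 1.74827 + 1.52823 + 0.89059 + 0.38925 + 0.13610 = 5.69244
Tail: a^6/(6!(1−ρ)) = 28.55319/(720·0.7086) = 0.05596
P₀ = 1/(5.69244 + 0.05596) = 1/5.74840 = 0.173961

Final: 0.173961


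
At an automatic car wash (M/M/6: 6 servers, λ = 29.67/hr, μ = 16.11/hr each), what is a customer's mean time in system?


a = 1.8417; ρ = 0.3070; P₀ = 0.158404
Lq = P₀·a^c·ρ/(c!(1−ρ)²) = 0.005487
Wq = Lq/λ = 0.005487/29.67 = 0.0001849 hr
W = Wq + 1/μ = 0.0001849 + 0.06207 = 0.06226 hr

Final: 0.06226 hr


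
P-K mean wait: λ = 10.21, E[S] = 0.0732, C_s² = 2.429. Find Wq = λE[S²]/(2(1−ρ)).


ρ = λ·E[S] = 10.21·0.0732 = 0.7474
E[S²] = E[S]²(1+C_s²) = 0.0732²·(1+2.429) = 0.018373
Wq = λ·E[S²]/(2(1−ρ)) = 10.21·0.018373/(2·0.2526) = 0.37128 hr

Final: 0.37128 hr


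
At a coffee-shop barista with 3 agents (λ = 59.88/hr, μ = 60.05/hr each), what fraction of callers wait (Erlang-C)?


a = λ/μ = 0.9972; ρ = a/3 = 0.3324
P₀ = 0.364714 (from M/M/c formula)
C(c,a) = [a^c/(c!(1−ρ))]·P₀ = [0.99153/(6·0.6676)]·0.364714
= 0.24753·0.364714 = 0.090279

Final: 0.090279


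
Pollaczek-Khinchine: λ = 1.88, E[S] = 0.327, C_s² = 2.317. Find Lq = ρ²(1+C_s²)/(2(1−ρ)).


ρ = λ·E[S] = 1.88·0.327 = 0.6148
Lq = ρ²(1+C_s²)/(2(1−ρ)) = 0.3779·(1+2.317)/(2·0.3852)
= 0.3779·3.3170/0.7705 = 1.62703

Final: 1.62703


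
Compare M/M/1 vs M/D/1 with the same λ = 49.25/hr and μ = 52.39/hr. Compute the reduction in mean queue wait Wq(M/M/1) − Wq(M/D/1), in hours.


ρ = 49.25/52.39 = 0.9401
Wq(M/M/1) = ρ/(μ−λ) = 0.9401/3.14 = 0.29938 hr
Wq(M/D/1) = ρ/(2(μ−λ)) = 0.14969 hr
Savings = 0.29938 − 0.14969 = 0.14969 hr

Final: 0.14969 hr


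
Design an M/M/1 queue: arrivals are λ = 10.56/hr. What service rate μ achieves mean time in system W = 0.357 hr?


W = 1/(μ−λ) ⇒ μ − λ = 1/W = 1/0.357 = 2.8011
μ = λ + 1/W = 10.56 + 2.8011 = 13.3611 per hr

Final: 13.3611 /hr


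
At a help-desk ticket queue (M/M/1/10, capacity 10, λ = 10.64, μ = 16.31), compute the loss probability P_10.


ρ = λ/μ = 10.64/16.31 = 0.6524
P_K = (1−ρ)ρ^K/(1−ρ^(K+1)) = (0.3476·0.013960)/(1 − 0.009107)
= 0.004853/0.990893 = 0.004898

Final: 0.004898


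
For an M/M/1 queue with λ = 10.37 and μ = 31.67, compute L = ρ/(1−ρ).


ρ = λ/μ = 10.37/31.67 = 0.3274
L = ρ/(1−ρ) = 0.3274/(1 − 0.3274) = 0.3274/0.6726 = 0.4869

Final: 0.4869


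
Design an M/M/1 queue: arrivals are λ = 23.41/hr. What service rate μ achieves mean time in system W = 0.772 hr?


W = 1/(μ−λ) ⇒ μ − λ = 1/W = 1/0.772 = 1.2953
μ = λ + 1/W = 23.41 + 1.2953 = 24.7053 per hr

Final: 24.7053 /hr


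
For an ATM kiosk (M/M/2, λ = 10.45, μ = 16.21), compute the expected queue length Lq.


a = λ/μ = 0.6447; ρ = a/2 = 0.3223
P₀ = 0.512480
Lq = P₀·a^c·ρ / (c!·(1−ρ)²) = 0.512480·0.41559·0.3223/(2·0.45923)
= 0.07475

Final: 0.07475


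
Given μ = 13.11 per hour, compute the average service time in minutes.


Mean service time = 1/μ = 1/13.11 hour = 0.07628 hour
In minutes: 0.07628 × 60 = 4.5767 min

Final: 4.5767 min


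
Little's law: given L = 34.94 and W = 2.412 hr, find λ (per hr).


λ = L/W = 34.94/2.412 = 14.4859 /hr

Final: 14.4859 /hr


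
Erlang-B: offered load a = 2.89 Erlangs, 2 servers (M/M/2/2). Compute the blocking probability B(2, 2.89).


B(c,a) = (a^c/c!) / Σ_{k=0}^{c} a^k/k!
a^2/2! = 4.176050
Σ terms (k=0..2): 1.00000 + 2.89000 + 4.17605 = 8.066050
B = 4.176050/8.066050 = 0.517732

Final: 0.517732


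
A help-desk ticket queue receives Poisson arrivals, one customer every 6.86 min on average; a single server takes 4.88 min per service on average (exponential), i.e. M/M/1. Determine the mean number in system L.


λ = 60/6.86 = 8.7464 /hr
μ = 60/4.88 = 12.2951 /hr
ρ = λ/μ = 8.7464/12.2951 = 0.7114
L = ρ/(1−ρ) = 0.7114/0.2886 = 2.4646

Final: 2.4646


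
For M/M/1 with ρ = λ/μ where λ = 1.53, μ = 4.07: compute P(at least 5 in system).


ρ = 1.53/4.07 = 0.3759
P(N ≥ n) = ρ^n = 0.3759^5 = 0.007507

Final: 0.007507


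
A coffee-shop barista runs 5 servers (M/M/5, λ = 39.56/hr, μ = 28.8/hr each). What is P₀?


a = λ/μ = 39.56/28.8 = 1.3736; ρ = a/c = 0.2747
Σ_{k=0}^{4} a^k/k! (terms k=0..4) = 1.00000 + 1.37361 + 0.94340 + 0.43196 + 0.14834 = 3.89731
Tail: a^5/(5!(1−ρ)) = 4.89011/(120·0.7253) = 0.05619
P₀ = 1/(3.89731 + 0.05619) = 1/3.95349 = 0.252941

Final: 0.252941


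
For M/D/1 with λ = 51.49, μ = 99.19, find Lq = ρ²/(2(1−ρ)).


ρ = 51.49/99.19 = 0.5191
M/D/1: Lq = ρ²/(2(1−ρ)) = 0.2695/(2·0.4809) = 0.28018

Final: 0.28018


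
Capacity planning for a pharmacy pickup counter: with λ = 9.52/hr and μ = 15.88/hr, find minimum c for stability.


Stability requires cμ > λ ⇔ c > λ/μ.
λ/μ = 9.52/15.88 = 0.5995
Minimum integer c = ⌊0.5995⌋ + 1 = 1
Check: 1·15.88 = 15.88 > 9.52, while 0·15.88 = 0.00 ≤ 9.52

Final: 1 servers


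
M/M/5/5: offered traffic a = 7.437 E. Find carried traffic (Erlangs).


B(5,7.437) = 0.449582 (Erlang-B)
Carried load = a(1 − B) = 7.437·(1 − 0.449582) = 7.437·0.550418 = 4.0935 E

Final: 4.0935 Erlangs


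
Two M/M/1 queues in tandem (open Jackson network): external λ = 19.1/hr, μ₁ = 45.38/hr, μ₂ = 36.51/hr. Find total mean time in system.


Each node sees arrival rate λ = 19.1/hr (tandem ⇒ throughput preserved).
W₁ = 1/(μ₁−λ) = 1/(45.38−19.1) = 0.03805 hr
W₂ = 1/(μ₂−λ) = 1/(36.51−19.1) = 0.05744 hr
W_total = W₁ + W₂ = 0.03805 + 0.05744 = 0.09549 hr

Final: 0.09549 hr


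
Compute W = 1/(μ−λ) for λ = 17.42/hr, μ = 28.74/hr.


W = 1/(μ−λ) = 1/(28.74 − 17.42) = 1/11.32 = 0.08834 hr

Final: 0.08834 hr


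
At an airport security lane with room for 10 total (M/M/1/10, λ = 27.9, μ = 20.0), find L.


ρ = 27.9/20.0 = 1.3950
L = ρ[1 − (K+1)ρ^K + Kρ^(K+1)] / [(1−ρ)(1−ρ^(K+1))]
Numerator: 1.3950·(1 − 11·27.908859 + 10·38.932858) = 116.246931
Denominator: (-0.3950)·(-37.932858) = 14.983479
L = 116.246931/14.983479 = 7.7583

Final: 7.7583


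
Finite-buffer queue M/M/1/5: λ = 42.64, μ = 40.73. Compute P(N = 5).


ρ = λ/μ = 42.64/40.73 = 1.0469
P_K = (1−ρ)ρ^K/(1−ρ^(K+1)) = (-0.04689·1.257517)/(1 − 1.316487)
= -0.058970/-0.316487 = 0.186327

Final: 0.186327


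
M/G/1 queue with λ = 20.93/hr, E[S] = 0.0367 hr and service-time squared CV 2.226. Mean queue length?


ρ = λ·E[S] = 20.93·0.0367 = 0.7681
Lq = ρ²(1+C_s²)/(2(1−ρ)) = 0.5900·(1+2.226)/(2·0.2319)
= 0.5900·3.2260/0.4637 = 4.10452

Final: 4.10452


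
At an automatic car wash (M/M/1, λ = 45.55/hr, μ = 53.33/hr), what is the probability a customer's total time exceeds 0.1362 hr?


W ~ Exponential(μ−λ) for M/M/1.
μ − λ = 53.33 − 45.55 = 7.7800
P(W > t) = e^{−(μ−λ)t} = e^{−1.0596} = 0.346582

Final: 0.346582


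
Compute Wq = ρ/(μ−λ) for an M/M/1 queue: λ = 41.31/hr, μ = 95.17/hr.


ρ = 41.31/95.17 = 0.4341
Wq = ρ/(μ−λ) = 0.4341/(95.17 − 41.31) = 0.4341/53.86 = 0.008059 hr

Final: 0.008059 hr


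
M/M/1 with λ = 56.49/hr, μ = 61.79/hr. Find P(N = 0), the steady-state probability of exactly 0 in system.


ρ = 56.49/61.79 = 0.9142
P_n = (1−ρ)·ρ^n = (1 − 0.9142)·0.9142^0 = 0.08577·1.000000 = 0.085774

Final: 0.085774


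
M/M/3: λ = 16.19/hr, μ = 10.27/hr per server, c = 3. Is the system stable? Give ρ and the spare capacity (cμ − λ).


Total capacity cμ = 3·10.27 = 30.81/hr
ρ = λ/(cμ) = 16.19/30.81 = 0.5255
Stable ⇔ ρ < 1: YES
Spare capacity = cμ − λ = 30.81 − 16.19 = 14.62/hr

Final: ρ = 0.5255; stable; margin = 14.62/hr


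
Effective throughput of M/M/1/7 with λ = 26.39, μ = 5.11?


ρ = 5.1644; P_K = (1−ρ)ρ^7/(1−ρ^8) = 0.806368
λ_eff = λ(1 − P_K) = 26.39·(1 − 0.806368) = 26.39·0.193632 = 5.1100 /hr

Final: 5.1100 /hr


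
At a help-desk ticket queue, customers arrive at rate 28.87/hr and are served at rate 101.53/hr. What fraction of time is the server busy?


ρ = λ/μ = 28.87/101.53 = 0.2843

Final: 0.2843


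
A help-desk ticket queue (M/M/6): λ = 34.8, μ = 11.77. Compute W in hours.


a = 2.9567; ρ = 0.4928; P₀ = 0.051198
Lq = P₀·a^c·ρ/(c!(1−ρ)²) = 0.09099
Wq = Lq/λ = 0.09099/34.8 = 0.002615 hr
W = Wq + 1/μ = 0.002615 + 0.08496 = 0.08758 hr

Final: 0.08758 hr


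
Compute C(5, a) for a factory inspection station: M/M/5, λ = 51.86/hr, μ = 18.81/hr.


a = λ/μ = 2.7570; ρ = a/5 = 0.5514
P₀ = 0.060911 (from M/M/c formula)
C(c,a) = [a^c/(c!(1−ρ))]·P₀ = [159.30103/(120·0.4486)]·0.060911
= 2.95928·0.060911 = 0.180254

Final: 0.180254


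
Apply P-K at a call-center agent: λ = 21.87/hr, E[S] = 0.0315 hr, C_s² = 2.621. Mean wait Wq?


ρ = λ·E[S] = 21.87·0.0315 = 0.6889
E[S²] = E[S]²(1+C_s²) = 0.0315²·(1+2.621) = 0.003593
Wq = λ·E[S²]/(2(1−ρ)) = 21.87·0.003593/(2·0.3111) = 0.12629 hr

Final: 0.12629 hr


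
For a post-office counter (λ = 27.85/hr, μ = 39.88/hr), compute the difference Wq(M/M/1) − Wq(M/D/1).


ρ = 27.85/39.88 = 0.6983
Wq(M/M/1) = ρ/(μ−λ) = 0.6983/12.03 = 0.05805 hr
Wq(M/D/1) = ρ/(2(μ−λ)) = 0.02903 hr
Savings = 0.05805 − 0.02903 = 0.02903 hr

Final: 0.02903 hr


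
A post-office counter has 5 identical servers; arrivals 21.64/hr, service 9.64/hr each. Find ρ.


ρ = λ/(cμ) = 21.64/(5·9.64) = 21.64/48.20 = 0.4490

Final: 0.4490


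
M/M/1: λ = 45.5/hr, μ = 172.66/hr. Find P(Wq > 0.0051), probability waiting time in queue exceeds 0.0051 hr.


ρ = 45.5/172.66 = 0.2635
P(Wq > t) = ρ·e^{−(μ−λ)t} = 0.2635·e^{−0.6485}
= 0.2635·0.522821 = 0.137776

Final: 0.137776


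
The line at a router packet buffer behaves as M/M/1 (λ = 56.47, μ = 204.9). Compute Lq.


ρ = 56.47/204.9 = 0.2756
Lq = ρ²/(1−ρ) = 0.07595/0.7244 = 0.1049

Final: 0.1049


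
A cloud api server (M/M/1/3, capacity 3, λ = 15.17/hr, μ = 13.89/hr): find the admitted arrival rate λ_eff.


ρ = 1.0922; P_K = (1−ρ)ρ^3/(1−ρ^4) = 0.283961
λ_eff = λ(1 − P_K) = 15.17·(1 − 0.283961) = 15.17·0.716039 = 10.8623 /hr

Final: 10.8623 /hr


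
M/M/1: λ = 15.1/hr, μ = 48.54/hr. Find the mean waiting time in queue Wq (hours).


ρ = 15.1/48.54 = 0.3111
Wq = ρ/(μ−λ) = 0.3111/(48.54 − 15.1) = 0.3111/33.44 = 0.009303 hr

Final: 0.009303 hr


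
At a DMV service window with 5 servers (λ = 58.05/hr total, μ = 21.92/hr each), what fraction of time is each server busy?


ρ = λ/(cμ) = 58.05/(5·21.92) = 58.05/109.60 = 0.5297

Final: 0.5297


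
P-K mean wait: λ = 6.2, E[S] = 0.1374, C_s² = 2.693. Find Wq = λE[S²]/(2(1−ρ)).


ρ = λ·E[S] = 6.2·0.1374 = 0.8519
E[S²] = E[S]²(1+C_s²) = 0.1374²·(1+2.693) = 0.069719
Wq = λ·E[S²]/(2(1−ρ)) = 6.2·0.069719/(2·0.1481) = 1.45915 hr

Final: 1.45915 hr


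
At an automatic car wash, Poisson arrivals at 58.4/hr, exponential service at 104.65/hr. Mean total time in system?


W = 1/(μ−λ) = 1/(104.65 − 58.4) = 1/46.25 = 0.02162 hr

Final: 0.02162 hr


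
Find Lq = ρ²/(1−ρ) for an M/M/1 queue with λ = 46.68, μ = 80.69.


ρ = 46.68/80.69 = 0.5785
Lq = ρ²/(1−ρ) = 0.3347/0.4215 = 0.7940

Final: 0.7940


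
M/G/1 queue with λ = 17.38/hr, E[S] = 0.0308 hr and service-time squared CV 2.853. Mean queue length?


ρ = λ·E[S] = 17.38·0.0308 = 0.5353
Lq = ρ²(1+C_s²)/(2(1−ρ)) = 0.2866·(1+2.853)/(2·0.4647)
= 0.2866·3.8530/0.9294 = 1.18796

Final: 1.18796


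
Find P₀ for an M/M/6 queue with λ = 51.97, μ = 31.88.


a = λ/μ = 51.97/31.88 = 1.6302; ρ = a/c = 0.2717
Σ_{k=0}^{5} a^k/k! (terms k=0..5) = 1.00000 + 1.63018 + 1.32874 + 0.72202 + 0.29426 + 0.09594 = 5.07113
Tail: a^6/(6!(1−ρ)) = 18.76750/(720·0.7283) = 0.03579
P₀ = 1/(5.07113 + 0.03579) = 1/5.10692 = 0.195813

Final: 0.195813


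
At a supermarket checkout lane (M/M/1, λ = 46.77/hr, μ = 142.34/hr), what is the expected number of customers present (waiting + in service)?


ρ = λ/μ = 46.77/142.34 = 0.3286
L = ρ/(1−ρ) = 0.3286/(1 − 0.3286) = 0.3286/0.6714 = 0.4894

Final: 0.4894


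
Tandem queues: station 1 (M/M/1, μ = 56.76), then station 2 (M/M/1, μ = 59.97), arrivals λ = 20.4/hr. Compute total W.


Each node sees arrival rate λ = 20.4/hr (tandem ⇒ throughput preserved).
W₁ = 1/(μ₁−λ) = 1/(56.76−20.4) = 0.02750 hr
W₂ = 1/(μ₂−λ) = 1/(59.97−20.4) = 0.02527 hr
W_total = W₁ + W₂ = 0.02750 + 0.02527 = 0.05277 hr

Final: 0.05277 hr


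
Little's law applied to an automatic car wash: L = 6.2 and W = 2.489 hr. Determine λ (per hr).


λ = L/W = 6.2/2.489 = 2.4910 /hr

Final: 2.4910 /hr


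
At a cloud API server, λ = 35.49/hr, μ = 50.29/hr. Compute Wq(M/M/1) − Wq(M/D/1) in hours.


ρ = 35.49/50.29 = 0.7057
Wq(M/M/1) = ρ/(μ−λ) = 0.7057/14.80 = 0.04768 hr
Wq(M/D/1) = ρ/(2(μ−λ)) = 0.02384 hr
Savings = 0.04768 − 0.02384 = 0.02384 hr

Final: 0.02384 hr


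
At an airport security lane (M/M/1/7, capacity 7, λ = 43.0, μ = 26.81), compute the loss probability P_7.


ρ = λ/μ = 43.0/26.81 = 1.6039
P_K = (1−ρ)ρ^K/(1−ρ^(K+1)) = (-0.6039·27.302442)/(1 − 43.789817)
= -16.487375/-42.789817 = 0.385311

Final: 0.385311


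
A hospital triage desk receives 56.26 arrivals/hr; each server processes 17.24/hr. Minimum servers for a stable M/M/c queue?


Stability requires cμ > λ ⇔ c > λ/μ.
λ/μ = 56.26/17.24 = 3.2633
Minimum integer c = ⌊3.2633⌋ + 1 = 4
Check: 4·17.24 = 68.96 > 56.26, while 3·17.24 = 51.72 ≤ 56.26

Final: 4 servers


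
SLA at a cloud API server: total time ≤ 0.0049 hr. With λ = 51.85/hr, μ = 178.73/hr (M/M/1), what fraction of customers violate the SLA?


W ~ Exponential(μ−λ) for M/M/1.
μ − λ = 178.73 − 51.85 = 126.8800
P(W > t) = e^{−(μ−λ)t} = e^{−0.6217} = 0.537024

Final: 0.537024


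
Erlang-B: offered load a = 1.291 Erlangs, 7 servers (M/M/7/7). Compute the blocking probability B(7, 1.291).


B(c,a) = (a^c/c!) / Σ_{k=0}^{c} a^k/k!
a^7/7! = 0.001186
Σ terms (k=0..7): 1.00000 + 1.29100 + 0.83334 + 0.35861 + 0.11574 + 0.02988 + 0.006430 + 0.001186 = 3.636198
B = 0.001186/3.636198 = 0.0003261

Final: 0.0003261


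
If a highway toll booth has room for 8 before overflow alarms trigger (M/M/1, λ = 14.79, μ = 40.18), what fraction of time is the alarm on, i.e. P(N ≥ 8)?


ρ = 14.79/40.18 = 0.3681
P(N ≥ n) = ρ^n = 0.3681^8 = 0.0003370

Final: 0.0003370


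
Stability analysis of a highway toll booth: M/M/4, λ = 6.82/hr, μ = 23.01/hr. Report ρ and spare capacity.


Total capacity cμ = 4·23.01 = 92.04/hr
ρ = λ/(cμ) = 6.82/92.04 = 0.07410
Stable ⇔ ρ < 1: YES
Spare capacity = cμ − λ = 92.04 − 6.82 = 85.22/hr

Final: ρ = 0.07410; stable; margin = 85.22/hr


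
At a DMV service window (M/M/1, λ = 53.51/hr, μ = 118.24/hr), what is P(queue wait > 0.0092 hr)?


ρ = 53.51/118.24 = 0.4526
P(Wq > t) = ρ·e^{−(μ−λ)t} = 0.4526·e^{−0.5955}
= 0.4526·0.551278 = 0.249483

Final: 0.249483


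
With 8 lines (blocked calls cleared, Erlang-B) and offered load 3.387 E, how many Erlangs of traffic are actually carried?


B(8,3.387) = 0.014641 (Erlang-B)
Carried load = a(1 − B) = 3.387·(1 − 0.014641) = 3.387·0.985359 = 3.3374 E

Final: 3.3374 Erlangs


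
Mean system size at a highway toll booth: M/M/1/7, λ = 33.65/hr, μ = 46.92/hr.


ρ = 33.65/46.92 = 0.7172
L = ρ[1 − (K+1)ρ^K + Kρ^(K+1)] / [(1−ρ)(1−ρ^(K+1))]
Numerator: 0.7172·(1 − 8·0.097586 + 7·0.069987) = 0.508635
Denominator: (0.2828)·(0.930013) = 0.263028
L = 0.508635/0.263028 = 1.9338

Final: 1.9338


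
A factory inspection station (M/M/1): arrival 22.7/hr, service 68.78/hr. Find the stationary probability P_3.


ρ = 22.7/68.78 = 0.3300
P_n = (1−ρ)·ρ^n = (1 − 0.3300)·0.3300^3 = 0.6700·0.035949 = 0.024085

Final: 0.024085


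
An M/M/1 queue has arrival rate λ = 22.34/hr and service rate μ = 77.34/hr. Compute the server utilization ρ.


ρ = λ/μ = 22.34/77.34 = 0.2889

Final: 0.2889


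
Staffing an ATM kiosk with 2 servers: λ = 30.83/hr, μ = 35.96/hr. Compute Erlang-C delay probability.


a = λ/μ = 0.8573; ρ = a/2 = 0.4287
P₀ = 0.399903 (from M/M/c formula)
C(c,a) = [a^c/(c!(1−ρ))]·P₀ = [0.73503/(2·0.5713)]·0.399903
= 0.64327·0.399903 = 0.257244

Final: 0.257244


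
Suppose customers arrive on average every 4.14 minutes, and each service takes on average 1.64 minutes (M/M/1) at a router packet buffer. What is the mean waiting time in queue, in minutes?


λ = 60/4.14 = 14.4928 /hr
μ = 60/1.64 = 36.5854 /hr
ρ = λ/μ = 14.4928/36.5854 = 0.3961
Wq = ρ/(μ−λ) = 0.3961/(36.5854−14.4928) = 0.01793 hr
In minutes: 0.01793·60 = 1.076 min

Final: 1.076 min


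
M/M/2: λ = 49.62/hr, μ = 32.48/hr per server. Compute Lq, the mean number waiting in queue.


a = λ/μ = 1.5277; ρ = a/2 = 0.7639
P₀ = 0.133880
Lq = P₀·a^c·ρ / (c!·(1−ρ)²) = 0.133880·2.33390·0.7639/(2·0.05576)
= 2.14003

Final: 2.14003


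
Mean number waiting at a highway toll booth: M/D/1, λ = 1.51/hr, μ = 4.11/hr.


ρ = 1.51/4.11 = 0.3674
M/D/1: Lq = ρ²/(2(1−ρ)) = 0.1350/(2·0.6326) = 0.10669

Final: 0.10669


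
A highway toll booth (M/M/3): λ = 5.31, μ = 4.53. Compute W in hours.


a = 1.1722; ρ = 0.3907; P₀ = 0.303051
Lq = P₀·a^c·ρ/(c!(1−ρ)²) = 0.08563
Wq = Lq/λ = 0.08563/5.31 = 0.01613 hr
W = Wq + 1/μ = 0.01613 + 0.22075 = 0.23688 hr

Final: 0.23688 hr


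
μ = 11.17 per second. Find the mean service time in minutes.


Mean service time = 1/μ = 1/11.17 second = 0.08953 second
In minutes: 0.08953 × 0.0166667 = 0.001492 min

Final: 0.001492 min


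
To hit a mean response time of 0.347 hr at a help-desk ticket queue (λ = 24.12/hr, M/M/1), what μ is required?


W = 1/(μ−λ) ⇒ μ − λ = 1/W = 1/0.347 = 2.8818
μ = λ + 1/W = 24.12 + 2.8818 = 27.0018 per hr

Final: 27.0018 /hr


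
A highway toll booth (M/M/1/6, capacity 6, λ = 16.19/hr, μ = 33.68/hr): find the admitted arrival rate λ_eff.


ρ = 0.4807; P_K = (1−ρ)ρ^6/(1−ρ^7) = 0.006445
λ_eff = λ(1 − P_K) = 16.19·(1 − 0.006445) = 16.19·0.993555 = 16.0856 /hr

Final: 16.0856 /hr


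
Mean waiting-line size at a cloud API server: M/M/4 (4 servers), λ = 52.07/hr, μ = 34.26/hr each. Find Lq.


a = λ/μ = 1.5198; ρ = a/4 = 0.3800
P₀ = 0.216520
Lq = P₀·a^c·ρ / (c!·(1−ρ)²) = 0.216520·5.33582·0.3800/(24·0.38445)
= 0.04758

Final: 0.04758


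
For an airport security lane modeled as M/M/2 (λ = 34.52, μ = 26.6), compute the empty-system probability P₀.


a = λ/μ = 34.52/26.6 = 1.2977; ρ = a/c = 0.6489
Σ_{k=0}^{1} a^k/k! (terms k=0..1) = 1.00000 + 1.29774 = 2.29774
Tail: a^2/(2!(1−ρ)) = 1.68414/(2·0.3511) = 2.39819
P₀ = 1/(2.29774 + 2.39819) = 1/4.69593 = 0.212950

Final: 0.212950


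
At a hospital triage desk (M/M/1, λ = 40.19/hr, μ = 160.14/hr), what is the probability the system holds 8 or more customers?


ρ = 40.19/160.14 = 0.2510
P(N ≥ n) = ρ^n = 0.2510^8 = 0.00001574

Final: 0.00001574


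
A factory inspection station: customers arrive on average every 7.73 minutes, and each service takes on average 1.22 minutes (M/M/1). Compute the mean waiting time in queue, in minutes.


λ = 60/7.73 = 7.7620 /hr
μ = 60/1.22 = 49.1803 /hr
ρ = λ/μ = 7.7620/49.1803 = 0.1578
Wq = ρ/(μ−λ) = 0.1578/(49.1803−7.7620) = 0.003811 hr
In minutes: 0.003811·60 = 0.2286 min

Final: 0.2286 min


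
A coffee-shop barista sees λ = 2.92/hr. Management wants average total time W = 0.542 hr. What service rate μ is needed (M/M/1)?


W = 1/(μ−λ) ⇒ μ − λ = 1/W = 1/0.542 = 1.8450
μ = λ + 1/W = 2.92 + 1.8450 = 4.7650 per hr

Final: 4.7650 /hr


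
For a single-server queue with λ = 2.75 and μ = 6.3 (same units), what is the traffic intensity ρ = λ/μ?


ρ = λ/μ = 2.75/6.3 = 0.4365

Final: 0.4365


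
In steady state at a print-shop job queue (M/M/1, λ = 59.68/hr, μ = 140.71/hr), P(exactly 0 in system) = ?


ρ = 59.68/140.71 = 0.4241
P_n = (1−ρ)·ρ^n = (1 − 0.4241)·0.4241^0 = 0.5759·1.000000 = 0.575865

Final: 0.575865


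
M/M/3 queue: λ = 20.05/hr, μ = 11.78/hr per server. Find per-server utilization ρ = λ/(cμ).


ρ = λ/(cμ) = 20.05/(3·11.78) = 20.05/35.34 = 0.5673

Final: 0.5673


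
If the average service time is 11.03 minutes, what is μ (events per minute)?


μ = 1/(service time) in consistent units.
1 minute = 1 min, so μ = 1/11.03 = 0.09066 per minute

Final: 0.09066 /min


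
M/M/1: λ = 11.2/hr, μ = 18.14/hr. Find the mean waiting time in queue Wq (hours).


ρ = 11.2/18.14 = 0.6174
Wq = ρ/(μ−λ) = 0.6174/(18.14 − 11.2) = 0.6174/6.94 = 0.08897 hr

Final: 0.08897 hr


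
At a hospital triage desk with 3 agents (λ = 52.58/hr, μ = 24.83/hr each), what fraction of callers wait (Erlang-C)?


a = λ/μ = 2.1176; ρ = a/3 = 0.7059
P₀ = 0.093107 (from M/M/c formula)
C(c,a) = [a^c/(c!(1−ρ))]·P₀ = [9.49580/(6·0.2941)]·0.093107
= 5.38066·0.093107 = 0.500975

Final: 0.500975


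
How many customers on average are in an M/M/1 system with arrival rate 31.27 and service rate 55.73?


ρ = λ/μ = 31.27/55.73 = 0.5611
L = ρ/(1−ρ) = 0.5611/(1 − 0.5611) = 0.5611/0.4389 = 1.2784

Final: 1.2784


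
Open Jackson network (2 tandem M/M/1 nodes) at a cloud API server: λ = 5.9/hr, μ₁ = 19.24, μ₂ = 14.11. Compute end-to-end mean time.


Each node sees arrival rate λ = 5.9/hr (tandem ⇒ throughput preserved).
W₁ = 1/(μ₁−λ) = 1/(19.24−5.9) = 0.07496 hr
W₂ = 1/(μ₂−λ) = 1/(14.11−5.9) = 0.12180 hr
W_total = W₁ + W₂ = 0.07496 + 0.12180 = 0.19677 hr

Final: 0.19677 hr


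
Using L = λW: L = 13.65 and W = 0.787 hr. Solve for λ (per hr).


λ = L/W = 13.65/0.787 = 17.3443 /hr

Final: 17.3443 /hr


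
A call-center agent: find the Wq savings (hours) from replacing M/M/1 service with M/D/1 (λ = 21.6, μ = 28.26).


ρ = 21.6/28.26 = 0.7643
Wq(M/M/1) = ρ/(μ−λ) = 0.7643/6.66 = 0.11476 hr
Wq(M/D/1) = ρ/(2(μ−λ)) = 0.05738 hr
Savings = 0.11476 − 0.05738 = 0.05738 hr

Final: 0.05738 hr


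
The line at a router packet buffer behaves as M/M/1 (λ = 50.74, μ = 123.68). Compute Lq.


ρ = 50.74/123.68 = 0.4103
Lq = ρ²/(1−ρ) = 0.1683/0.5897 = 0.2854

Final: 0.2854


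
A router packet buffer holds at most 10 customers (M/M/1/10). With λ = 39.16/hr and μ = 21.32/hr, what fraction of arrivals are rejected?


ρ = λ/μ = 39.16/21.32 = 1.8368
P_K = (1−ρ)ρ^K/(1−ρ^(K+1)) = (-0.8368·437.073854)/(1 − 802.805447)
= -365.731593/-801.805447 = 0.456135

Final: 0.456135


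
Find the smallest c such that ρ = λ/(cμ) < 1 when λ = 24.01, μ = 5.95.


Stability requires cμ > λ ⇔ c > λ/μ.
λ/μ = 24.01/5.95 = 4.0353
Minimum integer c = ⌊4.0353⌋ + 1 = 5
Check: 5·5.95 = 29.75 > 24.01, while 4·5.95 = 23.80 ≤ 24.01

Final: 5 servers


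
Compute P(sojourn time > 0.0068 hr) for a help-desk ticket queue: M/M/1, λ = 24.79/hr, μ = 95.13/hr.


W ~ Exponential(μ−λ) for M/M/1.
μ − λ = 95.13 − 24.79 = 70.3400
P(W > t) = e^{−(μ−λ)t} = e^{−0.4783} = 0.619829

Final: 0.619829


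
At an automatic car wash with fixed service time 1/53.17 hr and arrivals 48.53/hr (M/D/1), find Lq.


ρ = 48.53/53.17 = 0.9127
M/D/1: Lq = ρ²/(2(1−ρ)) = 0.8331/(2·0.08727) = 4.77316

Final: 4.77316


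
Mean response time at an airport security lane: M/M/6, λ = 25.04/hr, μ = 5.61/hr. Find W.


a = 4.4635; ρ = 0.7439; P₀ = 0.009576
Lq = P₀·a^c·ρ/(c!(1−ρ)²) = 1.19289
Wq = Lq/λ = 1.19289/25.04 = 0.04764 hr
W = Wq + 1/μ = 0.04764 + 0.17825 = 0.22589 hr

Final: 0.22589 hr


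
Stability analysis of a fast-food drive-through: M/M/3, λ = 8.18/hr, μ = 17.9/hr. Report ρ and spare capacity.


Total capacity cμ = 3·17.9 = 53.70/hr
ρ = λ/(cμ) = 8.18/53.70 = 0.1523
Stable ⇔ ρ < 1: YES
Spare capacity = cμ − λ = 53.70 − 8.18 = 45.52/hr

Final: ρ = 0.1523; stable; margin = 45.52/hr


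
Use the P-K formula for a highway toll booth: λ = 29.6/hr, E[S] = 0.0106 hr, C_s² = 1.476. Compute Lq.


ρ = λ·E[S] = 29.6·0.0106 = 0.3138
Lq = ρ²(1+C_s²)/(2(1−ρ)) = 0.09845·(1+1.476)/(2·0.6862)
= 0.09845·2.4760/1.3725 = 0.17760

Final: 0.17760


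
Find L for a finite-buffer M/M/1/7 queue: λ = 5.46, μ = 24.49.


ρ = 5.46/24.49 = 0.2229
L = ρ[1 − (K+1)ρ^K + Kρ^(K+1)] / [(1−ρ)(1−ρ^(K+1))]
Numerator: 0.2229·(1 − 8·0.00002738 + 7·0.000006104) = 0.222909
Denominator: (0.7771)·(0.999994) = 0.777047
L = 0.222909/0.777047 = 0.2869

Final: 0.2869


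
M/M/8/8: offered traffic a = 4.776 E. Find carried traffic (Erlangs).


B(8,4.776) = 0.059857 (Erlang-B)
Carried load = a(1 − B) = 4.776·(1 − 0.059857) = 4.776·0.940143 = 4.4901 E

Final: 4.4901 Erlangs


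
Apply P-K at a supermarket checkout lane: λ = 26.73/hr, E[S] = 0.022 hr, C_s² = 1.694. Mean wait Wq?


ρ = λ·E[S] = 26.73·0.022 = 0.5881
E[S²] = E[S]²(1+C_s²) = 0.022²·(1+1.694) = 0.001304
Wq = λ·E[S²]/(2(1−ρ)) = 26.73·0.001304/(2·0.4119) = 0.04230 hr

Final: 0.04230 hr


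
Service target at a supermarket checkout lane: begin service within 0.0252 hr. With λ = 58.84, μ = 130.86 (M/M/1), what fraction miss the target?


ρ = 58.84/130.86 = 0.4496
P(Wq > t) = ρ·e^{−(μ−λ)t} = 0.4496·e^{−1.8149}
= 0.4496·0.162854 = 0.073226

Final: 0.073226


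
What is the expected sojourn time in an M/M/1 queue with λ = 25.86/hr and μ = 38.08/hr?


W = 1/(μ−λ) = 1/(38.08 − 25.86) = 1/12.22 = 0.08183 hr

Final: 0.08183 hr


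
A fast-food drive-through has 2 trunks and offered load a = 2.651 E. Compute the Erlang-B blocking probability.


B(c,a) = (a^c/c!) / Σ_{k=0}^{c} a^k/k!
a^2/2! = 3.513900
Σ terms (k=0..2): 1.00000 + 2.65100 + 3.51390 = 7.164900
B = 3.513900/7.164900 = 0.490433

Final: 0.490433


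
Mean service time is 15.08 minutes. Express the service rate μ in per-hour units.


μ = 1/(service time) in consistent units.
1 hour = 60 min, so μ = 60/15.08 = 3.9788 per hour

Final: 3.9788 /hr


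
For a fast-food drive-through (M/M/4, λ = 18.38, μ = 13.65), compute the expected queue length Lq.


a = λ/μ = 1.3465; ρ = a/4 = 0.3366
P₀ = 0.258634
Lq = P₀·a^c·ρ / (c!·(1−ρ)²) = 0.258634·3.28739·0.3366/(24·0.44006)
= 0.02710

Final: 0.02710


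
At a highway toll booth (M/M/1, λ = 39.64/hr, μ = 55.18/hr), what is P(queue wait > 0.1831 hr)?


ρ = 39.64/55.18 = 0.7184
P(Wq > t) = ρ·e^{−(μ−λ)t} = 0.7184·e^{−2.8454}
= 0.7184·0.058113 = 0.041747

Final: 0.041747


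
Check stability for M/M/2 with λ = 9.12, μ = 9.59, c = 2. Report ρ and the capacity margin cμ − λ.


Total capacity cμ = 2·9.59 = 19.18/hr
ρ = λ/(cμ) = 9.12/19.18 = 0.4755
Stable ⇔ ρ < 1: YES
Spare capacity = cμ − λ = 19.18 − 9.12 = 10.06/hr

Final: ρ = 0.4755; stable; margin = 10.06/hr


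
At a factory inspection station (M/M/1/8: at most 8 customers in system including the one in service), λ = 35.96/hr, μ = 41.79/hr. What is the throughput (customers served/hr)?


ρ = 0.8605; P_K = (1−ρ)ρ^8/(1−ρ^9) = 0.056566
λ_eff = λ(1 − P_K) = 35.96·(1 − 0.056566) = 35.96·0.943434 = 33.9259 /hr

Final: 33.9259 /hr


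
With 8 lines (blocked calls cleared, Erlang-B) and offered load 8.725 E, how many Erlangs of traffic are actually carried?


B(8,8.725) = 0.274832 (Erlang-B)
Carried load = a(1 − B) = 8.725·(1 − 0.274832) = 8.725·0.725168 = 6.3271 E

Final: 6.3271 Erlangs


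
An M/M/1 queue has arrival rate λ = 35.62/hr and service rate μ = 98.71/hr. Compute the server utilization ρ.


ρ = λ/μ = 35.62/98.71 = 0.3609

Final: 0.3609


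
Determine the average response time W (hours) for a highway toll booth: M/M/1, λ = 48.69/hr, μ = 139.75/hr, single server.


W = 1/(μ−λ) = 1/(139.75 − 48.69) = 1/91.06 = 0.01098 hr

Final: 0.01098 hr


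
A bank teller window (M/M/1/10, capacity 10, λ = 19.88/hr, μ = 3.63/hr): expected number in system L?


ρ = 19.88/3.63 = 5.4766
L = ρ[1 − (K+1)ρ^K + Kρ^(K+1)] / [(1−ρ)(1−ρ^(K+1))]
Numerator: 5.4766·(1 − 11·24271552.160155 + 10·132925194.750378) = 5817582840.185287
Denominator: (-4.4766)·(-132925193.750378) = 595050798.469324
L = 5817582840.185287/595050798.469324 = 9.7766

Final: 9.7766


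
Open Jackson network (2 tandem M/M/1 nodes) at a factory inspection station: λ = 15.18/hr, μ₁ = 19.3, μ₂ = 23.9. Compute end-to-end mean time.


Each node sees arrival rate λ = 15.18/hr (tandem ⇒ throughput preserved).
W₁ = 1/(μ₁−λ) = 1/(19.3−15.18) = 0.24272 hr
W₂ = 1/(μ₂−λ) = 1/(23.9−15.18) = 0.11468 hr
W_total = W₁ + W₂ = 0.24272 + 0.11468 = 0.35740 hr

Final: 0.35740 hr


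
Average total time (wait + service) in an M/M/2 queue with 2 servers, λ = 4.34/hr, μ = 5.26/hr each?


a = 0.8251; ρ = 0.4125; P₀ = 0.415882
Lq = P₀·a^c·ρ/(c!(1−ρ)²) = 0.16923
Wq = Lq/λ = 0.16923/4.34 = 0.03899 hr
W = Wq + 1/μ = 0.03899 + 0.19011 = 0.22911 hr

Final: 0.22911 hr
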